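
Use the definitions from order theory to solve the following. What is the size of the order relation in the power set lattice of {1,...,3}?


The order relation is {(a,b) : a <= b}, reflexive so it includes (a,a).
Examples: ({},{}), ({},{1,2}), ({},{1,2,3}), ({},{1,3}), ({},{1}), ...
Total ordered pairs: 27


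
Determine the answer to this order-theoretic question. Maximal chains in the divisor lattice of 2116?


A maximal chain goes from the minimum element to a maximal element via cover relations.
Counting all min-to-max paths in the cover graph.
Total maximal chains: 6


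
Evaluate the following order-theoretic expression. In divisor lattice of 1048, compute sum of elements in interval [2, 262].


Interval [2,262] in divisors of 1048: [2, 262]
Sum = 264


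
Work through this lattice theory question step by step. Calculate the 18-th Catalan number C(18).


C(n) = C(2n, n) / (n+1).
C(36, 18) = 9075135300
C(18) = 9075135300 / 19 = 477638700


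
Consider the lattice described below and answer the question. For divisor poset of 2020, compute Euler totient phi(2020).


phi(n) = n * prod_{p|n} (1 - 1/p).
Prime divisors of 2020: [2, 5, 101]
phi(2020) = 2020 * (1 - 1/2) * (1 - 1/5) * (1 - 1/101)
phi(2020) = 800


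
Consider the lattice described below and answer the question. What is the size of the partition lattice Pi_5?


B(n) = number of set partitions of an n-element set.
B(n) satisfies the recurrence: B(n+1) = sum_k C(n,k)*B(k).
B(5) = 52


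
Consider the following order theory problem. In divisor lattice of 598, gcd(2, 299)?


Meet=gcd.
gcd(2,299)=1


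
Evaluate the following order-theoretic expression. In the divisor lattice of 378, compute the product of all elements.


Divisors of 378: [1, 2, 3, 6, 7, 9, 14, 18, 21, 27, 42, 54, 63, 126, 189, 378]
Product = n^(d(n)/2) = 378^(16/2)
Product = 416806419029812551936


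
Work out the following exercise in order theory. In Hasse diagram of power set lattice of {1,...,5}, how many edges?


A cover relation a -< b holds when a < b with no c strictly between.
Cover relations:
  {} -< {1}
  {} -< {2}
  {} -< {3}
  {} -< {4}
  {} -< {5}
  {1} -< {1,2}
  {1} -< {1,3}
  {1} -< {1,4}
  ...72 more
Total: 80


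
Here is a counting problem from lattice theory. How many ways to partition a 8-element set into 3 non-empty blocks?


S(n,k) = k*S(n-1,k) + S(n-1,k-1).
S(7,3) = 301, S(7,2) = 63
S(8,3) = 3*301 + 63 = 903 + 63
S(8,3) = 966


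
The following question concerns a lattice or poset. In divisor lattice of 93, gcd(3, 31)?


Meet=gcd.
gcd(3,31)=1


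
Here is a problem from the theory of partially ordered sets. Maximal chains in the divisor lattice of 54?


A maximal chain goes from the minimum element to a maximal element via cover relations.
Counting all min-to-max paths in the cover graph.
Total maximal chains: 4


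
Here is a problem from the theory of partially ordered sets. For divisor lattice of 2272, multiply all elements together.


Divisors of 2272: [1, 2, 4, 8, 16, 32, 71, 142, 284, 568, 1136, 2272]
Product = n^(d(n)/2) = 2272^(12/2)
Product = 137546632512252411904


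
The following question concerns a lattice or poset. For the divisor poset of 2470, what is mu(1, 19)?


In a divisor lattice, mu(a,b) = mu(b/a) where mu is the classical Mobius function.
b/a = 19/1 = 19
Prime factorization of 19: primes [19]
19 is squarefree with 1 prime factor(s), so mu(19) = (-1)^1 = -1


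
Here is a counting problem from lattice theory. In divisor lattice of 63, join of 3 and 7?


In a divisor lattice, join = lcm (least common multiple).
gcd(3,7) = 1
lcm(3,7) = 3*7/gcd = 21/1 = 21


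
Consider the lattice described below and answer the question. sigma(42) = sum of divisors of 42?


sigma(n) = sum of divisors.
Divisors of 42: [1, 2, 3, 6, 7, 14, 21, 42]
Sum = 96


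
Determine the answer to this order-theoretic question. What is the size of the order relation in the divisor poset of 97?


The order relation is {(a,b) : a <= b}, reflexive so it includes (a,a).
Examples: (1,1), (1,97), (97,97)
Total ordered pairs: 3


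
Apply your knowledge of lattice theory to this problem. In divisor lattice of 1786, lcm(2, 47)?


Join=lcm.
gcd(2,47)=1
lcm=94


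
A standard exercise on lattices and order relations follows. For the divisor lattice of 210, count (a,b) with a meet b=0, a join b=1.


Complement pair (a,b): a meet b = bottom, a join b = top.
Here: gcd(a,b)=1 and lcm(a,b)=210, i.e. a*b=210 with a,b coprime.
Pairs found: (1,210), (2,105), (3,70), (5,42), ... (12 more)
Total ordered pairs: 16


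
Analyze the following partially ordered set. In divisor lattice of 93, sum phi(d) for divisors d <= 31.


Divisors of 93 up to 31: [1, 3, 31]
phi values: [1, 2, 30]
Sum = 33


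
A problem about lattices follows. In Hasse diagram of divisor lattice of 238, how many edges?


A cover relation a -< b holds when a < b with no c strictly between.
Cover relations:
  1 -< 2
  1 -< 7
  1 -< 17
  2 -< 14
  2 -< 34
  7 -< 14
  7 -< 119
  14 -< 238
  ...4 more
Total: 12


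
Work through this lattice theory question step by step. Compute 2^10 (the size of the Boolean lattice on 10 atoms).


Power set = 2^n.
2^10 = 1024


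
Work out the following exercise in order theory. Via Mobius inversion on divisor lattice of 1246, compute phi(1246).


phi(n) = n * prod_{p|n} (1 - 1/p).
Prime divisors of 1246: [2, 7, 89]
phi(1246) = 1246 * (1 - 1/2) * (1 - 1/7) * (1 - 1/89)
phi(1246) = 528


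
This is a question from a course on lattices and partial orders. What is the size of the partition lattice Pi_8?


B(n) = number of set partitions of an n-element set.
B(n) satisfies the recurrence: B(n+1) = sum_k C(n,k)*B(k).
B(8) = 4140


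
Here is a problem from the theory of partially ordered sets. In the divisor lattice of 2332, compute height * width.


Height = length of longest chain minus 1; width = size of largest antichain.
A maximum chain: 1 | 53 | 583 | 1166 | 2332  (height 4).
A maximum antichain: {4, 22, 106, 583}  (width 4).
Product = 4 * 4 = 16


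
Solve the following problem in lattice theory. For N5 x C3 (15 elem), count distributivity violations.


Distributive law: a ^ (b v c) = (a ^ b) v (a ^ c).
Check all 15^3 = 3375 ordered triples (a,b,c).
  e.g. a=(b,0), b=(a,0), c=(c,0): lhs=(b,0) != rhs=(a,0)
  e.g. a=(b,0), b=(a,0), c=(c,1): lhs=(b,0) != rhs=(a,0)
Total violating triples: 54


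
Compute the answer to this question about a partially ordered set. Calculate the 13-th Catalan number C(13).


C(n) = C(2n, n) / (n+1).
C(26, 13) = 10400600
C(13) = 10400600 / 14 = 742900


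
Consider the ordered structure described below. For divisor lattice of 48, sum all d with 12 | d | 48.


Interval [12,48] in divisors of 48: [12, 24, 48]
Sum = 84


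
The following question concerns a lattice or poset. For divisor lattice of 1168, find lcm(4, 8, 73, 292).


In a divisor lattice, join = lcm (least common multiple).
Compute lcm iteratively: start with first element, then lcm(current, next).
Elements: [4, 8, 73, 292]
lcm(4,8) = 8
lcm(8,73) = 584
lcm(584,292) = 584
Final lcm = 584


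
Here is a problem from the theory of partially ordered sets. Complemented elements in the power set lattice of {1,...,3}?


An element a is complemented if some b has a meet b = bottom, a join b = top.
every subset A has complement S\A, so all elements are complemented.
Complemented elements: {}, {1}, {2}, {3}, {1,2}, {1,3}, ... (2 more)
Count: 8


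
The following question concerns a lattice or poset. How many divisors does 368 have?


Divisors of 368: [1, 2, 4, 8, 16, 23, 46, 92, 184, 368]
Count: 10


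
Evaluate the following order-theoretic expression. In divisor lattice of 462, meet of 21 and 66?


In a divisor lattice, meet = gcd (greatest common divisor).
By Euclidean algorithm or factoring: gcd(21,66) = 3


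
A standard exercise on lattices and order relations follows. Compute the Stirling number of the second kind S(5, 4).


S(n,k) = k*S(n-1,k) + S(n-1,k-1).
S(4,4) = 1, S(4,3) = 6
S(5,4) = 4*1 + 6 = 4 + 6
S(5,4) = 10


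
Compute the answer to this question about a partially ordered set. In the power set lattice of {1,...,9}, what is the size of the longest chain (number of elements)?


A chain is a totally ordered subset; we count the number of elements in a maximum chain.
Compute, for each element x, the size of the longest chain ending at x:
  {}: 1
  {1}: 2
  {2}: 2
  {3}: 2
  {4}: 2
  {5}: 2
  ...
A maximum chain: {} < {1} < {1,2} < {1,2,3} < {1,2,3,4} < {1,2,3,4,5} < {1,2,3,4,5,6} < {1,2,3,4,5,6,7} < {1,2,3,4,5,6,7,8} < {1,2,3,4,5,6,7,8,9}
Number of elements in the longest chain: 10


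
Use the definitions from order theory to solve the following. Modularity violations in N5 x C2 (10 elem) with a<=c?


Modular law: if a <= c then a v (b ^ c) = (a v b) ^ c.
Check all triples (a,b,c) with a <= c among 10 elements.
  e.g. a=(a,0), b=(c,0), c=(b,0): lhs=(a,0) != rhs=(b,0)
  e.g. a=(a,0), b=(c,1), c=(b,0): lhs=(a,0) != rhs=(b,0)
Total violating triples: 6


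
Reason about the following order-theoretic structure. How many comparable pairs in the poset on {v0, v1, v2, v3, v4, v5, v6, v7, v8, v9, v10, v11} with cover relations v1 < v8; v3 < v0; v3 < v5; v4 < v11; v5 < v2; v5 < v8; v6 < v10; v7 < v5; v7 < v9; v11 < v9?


A comparable pair {a,b} has a < b or b < a in the order.
Count unordered pairs where one element is strictly below the other.
Examples: {v0,v3}, {v1,v8}, {v2,v3}, {v2,v5}, ...
Total comparable pairs: 15


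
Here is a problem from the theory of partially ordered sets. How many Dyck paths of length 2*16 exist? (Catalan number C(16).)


C(n) = C(2n, n) / (n+1).
C(32, 16) = 601080390
C(16) = 601080390 / 17 = 35357670


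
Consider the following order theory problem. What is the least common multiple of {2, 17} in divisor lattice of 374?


In a divisor lattice, join = lcm (least common multiple).
Compute lcm iteratively: start with first element, then lcm(current, next).
Elements: [2, 17]
lcm(2,17) = 34
Final lcm = 34


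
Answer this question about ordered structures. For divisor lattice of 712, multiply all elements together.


Divisors of 712: [1, 2, 4, 8, 89, 178, 356, 712]
Product = n^(d(n)/2) = 712^(8/2)
Product = 256992219136


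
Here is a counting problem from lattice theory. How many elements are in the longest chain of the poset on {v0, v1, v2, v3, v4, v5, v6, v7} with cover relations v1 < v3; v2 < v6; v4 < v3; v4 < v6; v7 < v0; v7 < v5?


A chain is a totally ordered subset; we count the number of elements in a maximum chain.
Compute, for each element x, the size of the longest chain ending at x:
  v1: 1
  v2: 1
  v4: 1
  v7: 1
  v0: 2
  v5: 2
  ...
A maximum chain: v7 < v0
Number of elements in the longest chain: 2


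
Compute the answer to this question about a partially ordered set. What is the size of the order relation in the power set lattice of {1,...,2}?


The order relation is {(a,b) : a <= b}, reflexive so it includes (a,a).
Examples: ({},{}), ({},{1,2}), ({},{1}), ({},{2}), ({1,2},{1,2}), ...
Total ordered pairs: 9


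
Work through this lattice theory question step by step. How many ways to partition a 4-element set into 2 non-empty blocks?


S(n,k) = k*S(n-1,k) + S(n-1,k-1).
S(3,2) = 3, S(3,1) = 1
S(4,2) = 2*3 + 1 = 6 + 1
S(4,2) = 7


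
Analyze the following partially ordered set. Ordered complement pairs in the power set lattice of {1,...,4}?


Complement pair (a,b): a meet b = bottom, a join b = top.
Here: A intersect B = {} and A union B = {1,...,4}.
Pairs found: ({},{1,2,3,4}), ({1},{2,3,4}), ({2},{1,3,4}), ({3},{1,2,4}), ... (12 more)
Total ordered pairs: 16


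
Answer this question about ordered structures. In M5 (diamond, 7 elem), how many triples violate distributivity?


Distributive law: a ^ (b v c) = (a ^ b) v (a ^ c).
Check all 7^3 = 343 ordered triples (a,b,c).
  e.g. a=a1, b=a2, c=a3: lhs=a1 != rhs=0
  e.g. a=a1, b=a2, c=a4: lhs=a1 != rhs=0
Total violating triples: 60


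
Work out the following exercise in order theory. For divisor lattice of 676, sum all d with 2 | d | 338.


Interval [2,338] in divisors of 676: [2, 26, 338]
Sum = 366


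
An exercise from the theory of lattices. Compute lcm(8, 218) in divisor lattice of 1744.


In a divisor lattice, join = lcm (least common multiple).
gcd(8,218) = 2
lcm(8,218) = 8*218/gcd = 1744/2 = 872


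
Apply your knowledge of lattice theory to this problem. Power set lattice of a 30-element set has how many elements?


Power set = 2^n.
2^30 = 1073741824


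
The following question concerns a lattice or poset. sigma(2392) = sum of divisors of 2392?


sigma(n) = sum of divisors.
Divisors of 2392: [1, 2, 4, 8, 13, 23, 26, 46, 52, 92, 104, 184, 299, 598, 1196, 2392]
Sum = 5040


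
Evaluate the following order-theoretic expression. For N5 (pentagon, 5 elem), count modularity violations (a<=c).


Modular law: if a <= c then a v (b ^ c) = (a v b) ^ c.
Check all triples (a,b,c) with a <= c among 5 elements.
  e.g. a=a, b=c, c=b: lhs=a != rhs=b
Total violating triples: 1


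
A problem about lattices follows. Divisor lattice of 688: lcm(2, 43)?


Join=lcm.
gcd(2,43)=1
lcm=86


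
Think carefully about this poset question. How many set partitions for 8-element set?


B(n) = number of set partitions of an n-element set.
B(n) satisfies the recurrence: B(n+1) = sum_k C(n,k)*B(k).
B(8) = 4140


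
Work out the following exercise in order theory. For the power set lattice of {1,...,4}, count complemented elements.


An element a is complemented if some b has a meet b = bottom, a join b = top.
every subset A has complement S\A, so all elements are complemented.
Complemented elements: {}, {1}, {2}, {3}, {4}, {1,2}, ... (10 more)
Count: 16


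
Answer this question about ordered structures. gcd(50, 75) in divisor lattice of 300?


Meet=gcd.
gcd(50,75)=25


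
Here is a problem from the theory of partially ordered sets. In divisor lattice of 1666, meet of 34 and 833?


In a divisor lattice, meet = gcd (greatest common divisor).
By Euclidean algorithm or factoring: gcd(34,833) = 17


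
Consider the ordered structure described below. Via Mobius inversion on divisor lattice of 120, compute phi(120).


phi(n) = n * prod_{p|n} (1 - 1/p).
Prime divisors of 120: [2, 3, 5]
phi(120) = 120 * (1 - 1/2) * (1 - 1/3) * (1 - 1/5)
phi(120) = 32


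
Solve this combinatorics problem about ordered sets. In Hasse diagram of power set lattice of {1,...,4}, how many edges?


A cover relation a -< b holds when a < b with no c strictly between.
Cover relations:
  {} -< {1}
  {} -< {2}
  {} -< {3}
  {} -< {4}
  {1} -< {1,2}
  {1} -< {1,3}
  {1} -< {1,4}
  {2} -< {1,2}
  ...24 more
Total: 32


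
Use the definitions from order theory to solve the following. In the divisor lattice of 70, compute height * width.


Height = length of longest chain minus 1; width = size of largest antichain.
A maximum chain: 1 | 7 | 35 | 70  (height 3).
A maximum antichain: {2, 5, 7}  (width 3).
Product = 3 * 3 = 9


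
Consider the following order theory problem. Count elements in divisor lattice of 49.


Divisors of 49: [1, 7, 49]
Count: 3


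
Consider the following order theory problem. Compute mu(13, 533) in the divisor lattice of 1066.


In a divisor lattice, mu(a,b) = mu(b/a) where mu is the classical Mobius function.
b/a = 533/13 = 41
Prime factorization of 41: primes [41]
41 is squarefree with 1 prime factor(s), so mu(41) = (-1)^1 = -1


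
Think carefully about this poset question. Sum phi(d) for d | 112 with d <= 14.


Divisors of 112 up to 14: [1, 2, 4, 7, 8, 14]
phi values: [1, 1, 2, 6, 4, 6]
Sum = 20


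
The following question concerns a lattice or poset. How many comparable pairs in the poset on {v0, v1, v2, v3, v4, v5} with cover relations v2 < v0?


A comparable pair {a,b} has a < b or b < a in the order.
Count unordered pairs where one element is strictly below the other.
Examples: {v0,v2}
Total comparable pairs: 1


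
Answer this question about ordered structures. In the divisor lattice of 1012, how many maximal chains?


A maximal chain goes from the minimum element to a maximal element via cover relations.
Counting all min-to-max paths in the cover graph.
Total maximal chains: 12


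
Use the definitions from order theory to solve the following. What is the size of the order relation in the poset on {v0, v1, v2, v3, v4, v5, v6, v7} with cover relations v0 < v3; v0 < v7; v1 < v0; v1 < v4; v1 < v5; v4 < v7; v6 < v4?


The order relation is {(a,b) : a <= b}, reflexive so it includes (a,a).
Examples: (v0,v0), (v0,v3), (v0,v7), (v1,v0), (v1,v1), ...
Total ordered pairs: 18


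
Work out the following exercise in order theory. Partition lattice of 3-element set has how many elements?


B(n) = number of set partitions of an n-element set.
B(n) satisfies the recurrence: B(n+1) = sum_k C(n,k)*B(k).
B(3) = 5


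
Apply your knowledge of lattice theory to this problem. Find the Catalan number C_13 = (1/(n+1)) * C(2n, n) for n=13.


C(n) = C(2n, n) / (n+1).
C(26, 13) = 10400600
C(13) = 10400600 / 14 = 742900


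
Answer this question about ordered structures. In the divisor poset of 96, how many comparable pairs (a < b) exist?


A comparable pair {a,b} has a < b or b < a in the order.
Count unordered pairs where one element is strictly below the other.
Examples: {1,2}, {1,3}, {1,4}, {1,6}, ...
Total comparable pairs: 51


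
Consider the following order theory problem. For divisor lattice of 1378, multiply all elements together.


Divisors of 1378: [1, 2, 13, 26, 53, 106, 689, 1378]
Product = n^(d(n)/2) = 1378^(8/2)
Product = 3605760445456


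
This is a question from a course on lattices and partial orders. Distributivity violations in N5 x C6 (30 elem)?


Distributive law: a ^ (b v c) = (a ^ b) v (a ^ c).
Check all 30^3 = 27000 ordered triples (a,b,c).
  e.g. a=(b,0), b=(a,0), c=(c,0): lhs=(b,0) != rhs=(a,0)
  e.g. a=(b,0), b=(a,0), c=(c,1): lhs=(b,0) != rhs=(a,0)
Total violating triples: 432


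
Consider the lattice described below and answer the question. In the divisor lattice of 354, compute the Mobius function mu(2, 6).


In a divisor lattice, mu(a,b) = mu(b/a) where mu is the classical Mobius function.
b/a = 6/2 = 3
Prime factorization of 3: primes [3]
3 is squarefree with 1 prime factor(s), so mu(3) = (-1)^1 = -1


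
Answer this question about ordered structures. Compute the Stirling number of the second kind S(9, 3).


S(n,k) = k*S(n-1,k) + S(n-1,k-1).
S(8,3) = 966, S(8,2) = 127
S(9,3) = 3*966 + 127 = 2898 + 127
S(9,3) = 3025


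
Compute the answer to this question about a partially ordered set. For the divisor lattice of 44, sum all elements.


sigma(n) = sum of divisors.
Divisors of 44: [1, 2, 4, 11, 22, 44]
Sum = 84


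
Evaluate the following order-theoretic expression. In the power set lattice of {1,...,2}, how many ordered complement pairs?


Complement pair (a,b): a meet b = bottom, a join b = top.
Here: A intersect B = {} and A union B = {1,...,2}.
Pairs found: ({},{1,2}), ({1},{2}), ({2},{1}), ({1,2},{})
Total ordered pairs: 4


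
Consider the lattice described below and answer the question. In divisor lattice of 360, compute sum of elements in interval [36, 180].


Interval [36,180] in divisors of 360: [36, 180]
Sum = 216


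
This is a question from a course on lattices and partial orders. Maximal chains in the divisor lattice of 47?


A maximal chain goes from the minimum element to a maximal element via cover relations.
Counting all min-to-max paths in the cover graph.
Total maximal chains: 1


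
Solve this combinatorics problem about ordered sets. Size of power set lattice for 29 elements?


Power set = 2^n.
2^29 = 536870912


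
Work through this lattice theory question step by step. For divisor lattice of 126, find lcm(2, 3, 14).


In a divisor lattice, join = lcm (least common multiple).
Compute lcm iteratively: start with first element, then lcm(current, next).
Elements: [2, 3, 14]
lcm(2,3) = 6
lcm(6,14) = 42
Final lcm = 42


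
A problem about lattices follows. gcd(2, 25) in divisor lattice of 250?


Meet=gcd.
gcd(2,25)=1


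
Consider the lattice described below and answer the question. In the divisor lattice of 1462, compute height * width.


Height = length of longest chain minus 1; width = size of largest antichain.
A maximum chain: 1 | 43 | 731 | 1462  (height 3).
A maximum antichain: {2, 17, 43}  (width 3).
Product = 3 * 3 = 9


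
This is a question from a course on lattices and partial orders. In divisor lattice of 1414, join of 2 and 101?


In a divisor lattice, join = lcm (least common multiple).
gcd(2,101) = 1
lcm(2,101) = 2*101/gcd = 202/1 = 202


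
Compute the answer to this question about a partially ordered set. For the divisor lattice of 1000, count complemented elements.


An element a is complemented if some b has a meet b = bottom, a join b = top.
a is complemented iff gcd(a, n/a)=1, i.e. a is a unitary divisor of 1000.
Complemented elements: 1, 8, 125, 1000
Count: 4


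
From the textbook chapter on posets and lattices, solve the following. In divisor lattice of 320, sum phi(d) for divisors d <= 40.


Divisors of 320 up to 40: [1, 2, 4, 5, 8, 10, 16, 20, 32, 40]
phi values: [1, 1, 2, 4, 4, 4, 8, 8, 16, 16]
Sum = 64


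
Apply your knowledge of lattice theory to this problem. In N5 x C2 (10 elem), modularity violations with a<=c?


Modular law: if a <= c then a v (b ^ c) = (a v b) ^ c.
Check all triples (a,b,c) with a <= c among 10 elements.
  e.g. a=(a,0), b=(c,0), c=(b,0): lhs=(a,0) != rhs=(b,0)
  e.g. a=(a,0), b=(c,1), c=(b,0): lhs=(a,0) != rhs=(b,0)
Total violating triples: 6


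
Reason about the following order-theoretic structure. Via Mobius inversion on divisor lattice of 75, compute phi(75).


phi(n) = n * prod_{p|n} (1 - 1/p).
Prime divisors of 75: [3, 5]
phi(75) = 75 * (1 - 1/3) * (1 - 1/5)
phi(75) = 40


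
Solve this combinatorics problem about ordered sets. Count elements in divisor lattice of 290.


Divisors of 290: [1, 2, 5, 10, 29, 58, 145, 290]
Count: 8


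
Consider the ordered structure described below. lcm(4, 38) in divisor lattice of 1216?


Join=lcm.
gcd(4,38)=2
lcm=76


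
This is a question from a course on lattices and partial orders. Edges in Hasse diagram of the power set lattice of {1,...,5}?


A cover relation a -< b holds when a < b with no c strictly between.
Cover relations:
  {} -< {1}
  {} -< {2}
  {} -< {3}
  {} -< {4}
  {} -< {5}
  {1} -< {1,2}
  {1} -< {1,3}
  {1} -< {1,4}
  ...72 more
Total: 80


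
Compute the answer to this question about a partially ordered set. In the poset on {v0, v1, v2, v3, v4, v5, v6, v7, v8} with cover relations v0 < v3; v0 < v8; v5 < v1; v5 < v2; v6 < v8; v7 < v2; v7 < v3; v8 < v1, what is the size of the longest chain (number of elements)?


A chain is a totally ordered subset; we count the number of elements in a maximum chain.
Compute, for each element x, the size of the longest chain ending at x:
  v0: 1
  v4: 1
  v5: 1
  v6: 1
  v7: 1
  v2: 2
  ...
A maximum chain: v0 < v8 < v1
Number of elements in the longest chain: 3


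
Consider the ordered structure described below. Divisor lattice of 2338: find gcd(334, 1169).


In a divisor lattice, meet = gcd (greatest common divisor).
By Euclidean algorithm or factoring: gcd(334,1169) = 167


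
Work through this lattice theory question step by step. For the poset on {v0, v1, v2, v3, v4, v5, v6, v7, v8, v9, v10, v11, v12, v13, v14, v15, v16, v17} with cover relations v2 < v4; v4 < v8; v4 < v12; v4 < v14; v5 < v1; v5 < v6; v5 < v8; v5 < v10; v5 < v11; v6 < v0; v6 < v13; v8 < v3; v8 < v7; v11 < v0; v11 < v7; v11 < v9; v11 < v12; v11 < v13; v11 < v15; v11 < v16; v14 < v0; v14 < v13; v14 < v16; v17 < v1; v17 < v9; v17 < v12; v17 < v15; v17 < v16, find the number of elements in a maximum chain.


A chain is a totally ordered subset; we count the number of elements in a maximum chain.
Compute, for each element x, the size of the longest chain ending at x:
  v2: 1
  v5: 1
  v17: 1
  v4: 2
  v6: 2
  v10: 2
  ...
A maximum chain: v2 < v4 < v14 < v0
Number of elements in the longest chain: 4


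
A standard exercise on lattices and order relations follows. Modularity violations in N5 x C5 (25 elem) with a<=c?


Modular law: if a <= c then a v (b ^ c) = (a v b) ^ c.
Check all triples (a,b,c) with a <= c among 25 elements.
  e.g. a=(a,0), b=(c,0), c=(b,0): lhs=(a,0) != rhs=(b,0)
  e.g. a=(a,0), b=(c,1), c=(b,0): lhs=(a,0) != rhs=(b,0)
Total violating triples: 75


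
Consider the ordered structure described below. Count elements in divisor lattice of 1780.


Divisors of 1780: [1, 2, 4, 5, 10, 20, 89, 178, 356, 445, 890, 1780]
Count: 12


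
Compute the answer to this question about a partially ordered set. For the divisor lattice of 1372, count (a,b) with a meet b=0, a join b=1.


Complement pair (a,b): a meet b = bottom, a join b = top.
Here: gcd(a,b)=1 and lcm(a,b)=1372, i.e. a*b=1372 with a,b coprime.
Pairs found: (1,1372), (4,343), (343,4), (1372,1)
Total ordered pairs: 4


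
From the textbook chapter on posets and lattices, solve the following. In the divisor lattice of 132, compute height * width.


Height = length of longest chain minus 1; width = size of largest antichain.
A maximum chain: 1 | 11 | 33 | 66 | 132  (height 4).
A maximum antichain: {4, 6, 22, 33}  (width 4).
Product = 4 * 4 = 16


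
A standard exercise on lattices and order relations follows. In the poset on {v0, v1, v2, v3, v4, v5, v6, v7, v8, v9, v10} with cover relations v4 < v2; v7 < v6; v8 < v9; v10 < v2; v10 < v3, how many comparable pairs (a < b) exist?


A comparable pair {a,b} has a < b or b < a in the order.
Count unordered pairs where one element is strictly below the other.
Examples: {v2,v4}, {v2,v10}, {v3,v10}, {v6,v7}, ...
Total comparable pairs: 5


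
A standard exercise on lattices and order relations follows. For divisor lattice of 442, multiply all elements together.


Divisors of 442: [1, 2, 13, 17, 26, 34, 221, 442]
Product = n^(d(n)/2) = 442^(8/2)
Product = 38167092496


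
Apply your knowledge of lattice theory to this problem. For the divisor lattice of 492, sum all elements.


sigma(n) = sum of divisors.
Divisors of 492: [1, 2, 3, 4, 6, 12, 41, 82, 123, 164, 246, 492]
Sum = 1176


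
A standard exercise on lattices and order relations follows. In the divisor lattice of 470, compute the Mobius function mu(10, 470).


In a divisor lattice, mu(a,b) = mu(b/a) where mu is the classical Mobius function.
b/a = 470/10 = 47
Prime factorization of 47: primes [47]
47 is squarefree with 1 prime factor(s), so mu(47) = (-1)^1 = -1


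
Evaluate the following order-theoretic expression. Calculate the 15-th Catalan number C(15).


C(n) = C(2n, n) / (n+1).
C(30, 15) = 155117520
C(15) = 155117520 / 16 = 9694845


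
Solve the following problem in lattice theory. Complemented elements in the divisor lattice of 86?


An element a is complemented if some b has a meet b = bottom, a join b = top.
a is complemented iff gcd(a, n/a)=1, i.e. a is a unitary divisor of 86.
Complemented elements: 1, 2, 43, 86
Count: 4


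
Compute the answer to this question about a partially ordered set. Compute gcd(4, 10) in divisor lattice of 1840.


In a divisor lattice, meet = gcd (greatest common divisor).
By Euclidean algorithm or factoring: gcd(4,10) = 2


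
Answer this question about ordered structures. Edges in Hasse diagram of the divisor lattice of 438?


A cover relation a -< b holds when a < b with no c strictly between.
Cover relations:
  1 -< 2
  1 -< 3
  1 -< 73
  2 -< 6
  2 -< 146
  3 -< 6
  3 -< 219
  6 -< 438
  ...4 more
Total: 12


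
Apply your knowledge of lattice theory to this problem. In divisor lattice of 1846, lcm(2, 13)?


Join=lcm.
gcd(2,13)=1
lcm=26


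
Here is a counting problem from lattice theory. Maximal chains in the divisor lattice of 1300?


A maximal chain goes from the minimum element to a maximal element via cover relations.
Counting all min-to-max paths in the cover graph.
Total maximal chains: 30


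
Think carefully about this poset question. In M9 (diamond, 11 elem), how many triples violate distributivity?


Distributive law: a ^ (b v c) = (a ^ b) v (a ^ c).
Check all 11^3 = 1331 ordered triples (a,b,c).
  e.g. a=a1, b=a2, c=a3: lhs=a1 != rhs=0
  e.g. a=a1, b=a2, c=a4: lhs=a1 != rhs=0
Total violating triples: 504


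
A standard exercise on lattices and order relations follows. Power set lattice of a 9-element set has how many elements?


Power set = 2^n.
2^9 = 512


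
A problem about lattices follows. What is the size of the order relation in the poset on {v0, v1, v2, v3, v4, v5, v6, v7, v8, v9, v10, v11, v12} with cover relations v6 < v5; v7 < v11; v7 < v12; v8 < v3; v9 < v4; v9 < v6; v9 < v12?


The order relation is {(a,b) : a <= b}, reflexive so it includes (a,a).
Examples: (v0,v0), (v1,v1), (v10,v10), (v11,v11), (v12,v12), ...
Total ordered pairs: 21


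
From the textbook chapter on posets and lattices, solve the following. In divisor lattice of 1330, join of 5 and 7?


In a divisor lattice, join = lcm (least common multiple).
gcd(5,7) = 1
lcm(5,7) = 5*7/gcd = 35/1 = 35


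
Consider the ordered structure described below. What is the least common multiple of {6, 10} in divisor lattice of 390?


In a divisor lattice, join = lcm (least common multiple).
Compute lcm iteratively: start with first element, then lcm(current, next).
Elements: [6, 10]
lcm(6,10) = 30
Final lcm = 30


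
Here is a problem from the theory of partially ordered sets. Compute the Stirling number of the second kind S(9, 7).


S(n,k) = k*S(n-1,k) + S(n-1,k-1).
S(8,7) = 28, S(8,6) = 266
S(9,7) = 7*28 + 266 = 196 + 266
S(9,7) = 462


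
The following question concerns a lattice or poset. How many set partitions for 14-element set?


B(n) = number of set partitions of an n-element set.
B(n) satisfies the recurrence: B(n+1) = sum_k C(n,k)*B(k).
B(14) = 190899322


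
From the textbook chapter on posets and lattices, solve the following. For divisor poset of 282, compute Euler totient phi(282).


phi(n) = n * prod_{p|n} (1 - 1/p).
Prime divisors of 282: [2, 3, 47]
phi(282) = 282 * (1 - 1/2) * (1 - 1/3) * (1 - 1/47)
phi(282) = 92


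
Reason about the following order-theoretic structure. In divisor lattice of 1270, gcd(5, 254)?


Meet=gcd.
gcd(5,254)=1


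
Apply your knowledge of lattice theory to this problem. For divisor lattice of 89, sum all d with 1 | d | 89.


Interval [1,89] in divisors of 89: [1, 89]
Sum = 90


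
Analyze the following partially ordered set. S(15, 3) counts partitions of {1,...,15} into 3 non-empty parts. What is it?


S(n,k) = k*S(n-1,k) + S(n-1,k-1).
S(14,3) = 788970, S(14,2) = 8191
S(15,3) = 3*788970 + 8191 = 2366910 + 8191
S(15,3) = 2375101


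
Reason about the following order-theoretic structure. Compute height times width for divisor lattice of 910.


Height = length of longest chain minus 1; width = size of largest antichain.
A maximum chain: 1 | 13 | 91 | 455 | 910  (height 4).
A maximum antichain: {10, 14, 26, 35, 65, 91}  (width 6).
Product = 4 * 6 = 24


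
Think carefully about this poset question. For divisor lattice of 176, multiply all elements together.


Divisors of 176: [1, 2, 4, 8, 11, 16, 22, 44, 88, 176]
Product = n^(d(n)/2) = 176^(10/2)
Product = 168874213376


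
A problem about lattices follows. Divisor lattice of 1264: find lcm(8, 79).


In a divisor lattice, join = lcm (least common multiple).
gcd(8,79) = 1
lcm(8,79) = 8*79/gcd = 632/1 = 632


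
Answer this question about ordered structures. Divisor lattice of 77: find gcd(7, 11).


In a divisor lattice, meet = gcd (greatest common divisor).
By Euclidean algorithm or factoring: gcd(7,11) = 1


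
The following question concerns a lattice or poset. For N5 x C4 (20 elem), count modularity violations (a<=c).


Modular law: if a <= c then a v (b ^ c) = (a v b) ^ c.
Check all triples (a,b,c) with a <= c among 20 elements.
  e.g. a=(a,0), b=(c,0), c=(b,0): lhs=(a,0) != rhs=(b,0)
  e.g. a=(a,0), b=(c,1), c=(b,0): lhs=(a,0) != rhs=(b,0)
Total violating triples: 40


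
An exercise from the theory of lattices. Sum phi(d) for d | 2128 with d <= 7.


Divisors of 2128 up to 7: [1, 2, 4, 7]
phi values: [1, 1, 2, 6]
Sum = 10


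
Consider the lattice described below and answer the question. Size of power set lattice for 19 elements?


Power set = 2^n.
2^19 = 524288


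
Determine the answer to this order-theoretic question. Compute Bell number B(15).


B(n) = number of set partitions of an n-element set.
B(n) satisfies the recurrence: B(n+1) = sum_k C(n,k)*B(k).
B(15) = 1382958545


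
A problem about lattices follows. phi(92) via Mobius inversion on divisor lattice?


phi(n) = n * prod_{p|n} (1 - 1/p).
Prime divisors of 92: [2, 23]
phi(92) = 92 * (1 - 1/2) * (1 - 1/23)
phi(92) = 44


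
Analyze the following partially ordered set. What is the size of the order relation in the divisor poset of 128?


The order relation is {(a,b) : a <= b}, reflexive so it includes (a,a).
Examples: (1,1), (1,128), (1,16), (1,2), (1,32), ...
Total ordered pairs: 36


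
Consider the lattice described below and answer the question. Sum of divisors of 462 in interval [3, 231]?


Interval [3,231] in divisors of 462: [3, 21, 33, 231]
Sum = 288


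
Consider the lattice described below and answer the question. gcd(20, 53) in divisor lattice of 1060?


Meet=gcd.
gcd(20,53)=1


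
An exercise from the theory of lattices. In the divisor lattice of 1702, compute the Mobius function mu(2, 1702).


In a divisor lattice, mu(a,b) = mu(b/a) where mu is the classical Mobius function.
b/a = 1702/2 = 851
Prime factorization of 851: primes [23, 37]
851 is squarefree with 2 prime factor(s), so mu(851) = (-1)^2 = 1


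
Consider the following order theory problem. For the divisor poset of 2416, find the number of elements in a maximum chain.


A chain is a totally ordered subset; we count the number of elements in a maximum chain.
Compute, for each element x, the size of the longest chain ending at x:
  1: 1
  2: 2
  151: 2
  4: 3
  8: 4
  302: 3
  ...
A maximum chain: 1 < 2 < 4 < 8 < 16 < 2416
Number of elements in the longest chain: 6


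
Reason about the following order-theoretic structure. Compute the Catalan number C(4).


C(n) = C(2n, n) / (n+1).
C(8, 4) = 70
C(4) = 70 / 5 = 14


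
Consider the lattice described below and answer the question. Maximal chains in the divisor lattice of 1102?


A maximal chain goes from the minimum element to a maximal element via cover relations.
Counting all min-to-max paths in the cover graph.
Total maximal chains: 6


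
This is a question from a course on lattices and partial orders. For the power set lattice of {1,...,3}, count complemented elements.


An element a is complemented if some b has a meet b = bottom, a join b = top.
every subset A has complement S\A, so all elements are complemented.
Complemented elements: {}, {1}, {2}, {3}, {1,2}, {1,3}, ... (2 more)
Count: 8


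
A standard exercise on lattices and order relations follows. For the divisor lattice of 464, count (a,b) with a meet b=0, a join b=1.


Complement pair (a,b): a meet b = bottom, a join b = top.
Here: gcd(a,b)=1 and lcm(a,b)=464, i.e. a*b=464 with a,b coprime.
Pairs found: (1,464), (16,29), (29,16), (464,1)
Total ordered pairs: 4


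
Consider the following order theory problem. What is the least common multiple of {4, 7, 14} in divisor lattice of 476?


In a divisor lattice, join = lcm (least common multiple).
Compute lcm iteratively: start with first element, then lcm(current, next).
Elements: [4, 7, 14]
lcm(4,7) = 28
lcm(28,14) = 28
Final lcm = 28


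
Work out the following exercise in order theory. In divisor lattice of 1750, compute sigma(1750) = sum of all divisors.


sigma(n) = sum of divisors.
Divisors of 1750: [1, 2, 5, 7, 10, 14, 25, 35, 50, 70, 125, 175, 250, 350, 875, 1750]
Sum = 3744


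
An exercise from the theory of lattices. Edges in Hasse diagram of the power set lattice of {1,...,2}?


A cover relation a -< b holds when a < b with no c strictly between.
Cover relations:
  {} -< {1}
  {} -< {2}
  {1} -< {1,2}
  {2} -< {1,2}
Total: 4


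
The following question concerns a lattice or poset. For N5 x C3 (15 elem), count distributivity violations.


Distributive law: a ^ (b v c) = (a ^ b) v (a ^ c).
Check all 15^3 = 3375 ordered triples (a,b,c).
  e.g. a=(b,0), b=(a,0), c=(c,0): lhs=(b,0) != rhs=(a,0)
  e.g. a=(b,0), b=(a,0), c=(c,1): lhs=(b,0) != rhs=(a,0)
Total violating triples: 54


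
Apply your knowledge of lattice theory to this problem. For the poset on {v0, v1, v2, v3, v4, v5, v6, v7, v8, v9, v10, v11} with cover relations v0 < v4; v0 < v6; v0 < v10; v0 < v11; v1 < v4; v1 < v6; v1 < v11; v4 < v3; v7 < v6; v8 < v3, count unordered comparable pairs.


A comparable pair {a,b} has a < b or b < a in the order.
Count unordered pairs where one element is strictly below the other.
Examples: {v0,v3}, {v0,v4}, {v0,v6}, {v0,v10}, ...
Total comparable pairs: 12


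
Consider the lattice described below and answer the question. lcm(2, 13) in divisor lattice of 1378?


Join=lcm.
gcd(2,13)=1
lcm=26


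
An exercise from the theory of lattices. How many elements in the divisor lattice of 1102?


Divisors of 1102: [1, 2, 19, 29, 38, 58, 551, 1102]
Count: 8


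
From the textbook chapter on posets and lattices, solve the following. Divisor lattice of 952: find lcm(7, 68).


In a divisor lattice, join = lcm (least common multiple).
gcd(7,68) = 1
lcm(7,68) = 7*68/gcd = 476/1 = 476


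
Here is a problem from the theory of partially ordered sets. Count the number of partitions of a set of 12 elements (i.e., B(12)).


B(n) = number of set partitions of an n-element set.
B(n) satisfies the recurrence: B(n+1) = sum_k C(n,k)*B(k).
B(12) = 4213597


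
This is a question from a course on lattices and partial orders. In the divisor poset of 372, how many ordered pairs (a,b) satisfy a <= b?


The order relation is {(a,b) : a <= b}, reflexive so it includes (a,a).
Examples: (1,1), (1,12), (1,124), (1,186), (1,2), ...
Total ordered pairs: 54


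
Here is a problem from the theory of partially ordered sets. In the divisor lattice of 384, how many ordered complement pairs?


Complement pair (a,b): a meet b = bottom, a join b = top.
Here: gcd(a,b)=1 and lcm(a,b)=384, i.e. a*b=384 with a,b coprime.
Pairs found: (1,384), (3,128), (128,3), (384,1)
Total ordered pairs: 4


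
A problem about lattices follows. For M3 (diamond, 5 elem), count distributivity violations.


Distributive law: a ^ (b v c) = (a ^ b) v (a ^ c).
Check all 5^3 = 125 ordered triples (a,b,c).
  e.g. a=a1, b=a2, c=a3: lhs=a1 != rhs=0
  e.g. a=a1, b=a3, c=a2: lhs=a1 != rhs=0
Total violating triples: 6


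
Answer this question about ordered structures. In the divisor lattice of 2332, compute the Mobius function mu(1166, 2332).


In a divisor lattice, mu(a,b) = mu(b/a) where mu is the classical Mobius function.
b/a = 2332/1166 = 2
Prime factorization of 2: primes [2]
2 is squarefree with 1 prime factor(s), so mu(2) = (-1)^1 = -1


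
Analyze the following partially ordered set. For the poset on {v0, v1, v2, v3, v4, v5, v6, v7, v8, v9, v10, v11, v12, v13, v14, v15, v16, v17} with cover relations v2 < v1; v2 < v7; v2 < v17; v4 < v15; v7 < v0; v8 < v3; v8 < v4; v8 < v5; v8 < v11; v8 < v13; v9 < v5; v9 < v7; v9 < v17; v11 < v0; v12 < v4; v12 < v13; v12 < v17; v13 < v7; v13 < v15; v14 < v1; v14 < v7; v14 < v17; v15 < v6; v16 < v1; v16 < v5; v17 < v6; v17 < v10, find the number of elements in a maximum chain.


A chain is a totally ordered subset; we count the number of elements in a maximum chain.
Compute, for each element x, the size of the longest chain ending at x:
  v2: 1
  v8: 1
  v9: 1
  v12: 1
  v14: 1
  v16: 1
  ...
A maximum chain: v8 < v13 < v7 < v0
Number of elements in the longest chain: 4
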